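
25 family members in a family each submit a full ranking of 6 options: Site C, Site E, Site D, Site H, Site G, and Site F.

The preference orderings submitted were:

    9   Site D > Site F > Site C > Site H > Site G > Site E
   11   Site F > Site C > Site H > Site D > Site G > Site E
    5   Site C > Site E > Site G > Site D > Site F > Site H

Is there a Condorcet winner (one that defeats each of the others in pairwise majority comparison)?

Head-to-head results (25 voters total):
Site C vs Site E: Site C wins 25–0.
Site C vs Site D: Site C wins 16–9.
Site C vs Site H: Site C wins 25–0.
Site C vs Site G: Site C wins 25–0.
Site C vs Site F: Site F wins 20–5.
Site E vs Site D: Site D wins 20–5.
Site E vs Site H: Site H wins 20–5.
Site E vs Site G: Site G wins 20–5.
Site E vs Site F: Site F wins 20–5.
Site D vs Site H: Site D wins 14–11.
Site D vs Site G: Site D wins 20–5.
Site D vs Site F: Site D wins 14–11.
Site H vs Site G: Site H wins 20–5.
Site H vs Site F: Site F wins 25–0.
Site G vs Site F: Site F wins 20–5.
No candidate beats all others: Site C beats Site D beats Site F beats Site C, a majority cycle.

No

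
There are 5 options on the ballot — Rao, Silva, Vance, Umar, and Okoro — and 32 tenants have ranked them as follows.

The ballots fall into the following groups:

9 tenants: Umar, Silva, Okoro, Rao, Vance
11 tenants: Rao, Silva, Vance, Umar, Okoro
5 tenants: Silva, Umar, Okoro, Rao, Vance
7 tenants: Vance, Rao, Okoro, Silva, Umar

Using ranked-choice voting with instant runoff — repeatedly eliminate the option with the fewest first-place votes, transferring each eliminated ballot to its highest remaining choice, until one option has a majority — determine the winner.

Rao

Round 1: Rao 11, Umar 9, Vance 7, Silva 5, Okoro 0. Okoro has the fewest and is eliminated.
Round 2: Rao 11, Umar 9, Vance 7, Silva 5. Silva has the fewest and is eliminated.
Round 3: Umar 14, Rao 11, Vance 7. Vance has the fewest and is eliminated.
Round 4: Rao 18, Umar 14. Rao has a majority.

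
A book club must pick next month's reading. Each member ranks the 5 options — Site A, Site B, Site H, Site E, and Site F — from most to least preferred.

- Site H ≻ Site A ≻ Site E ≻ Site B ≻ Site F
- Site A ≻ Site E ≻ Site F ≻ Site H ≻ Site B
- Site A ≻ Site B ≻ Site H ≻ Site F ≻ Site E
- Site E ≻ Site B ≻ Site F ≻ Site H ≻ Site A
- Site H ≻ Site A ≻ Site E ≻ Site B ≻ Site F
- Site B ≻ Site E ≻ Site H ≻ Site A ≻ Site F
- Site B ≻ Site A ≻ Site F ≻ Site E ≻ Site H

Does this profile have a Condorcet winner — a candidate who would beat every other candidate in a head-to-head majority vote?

Head-to-head results (7 voters total):
Site A vs Site B: Site A wins 4–3.
Site A vs Site H: Site H wins 4–3.
Site A vs Site E: Site A wins 5–2.
Site A vs Site F: Site A wins 6–1.
Site B vs Site H: Site B wins 4–3.
Site B vs Site E: Site E wins 4–3.
Site B vs Site F: Site B wins 6–1.
Site H vs Site E: Site E wins 4–3.
Site H vs Site F: Site H wins 4–3.
Site E vs Site F: Site E wins 5–2.
No candidate beats all others: Site A beats Site B beats Site H beats Site A, a majority cycle.

No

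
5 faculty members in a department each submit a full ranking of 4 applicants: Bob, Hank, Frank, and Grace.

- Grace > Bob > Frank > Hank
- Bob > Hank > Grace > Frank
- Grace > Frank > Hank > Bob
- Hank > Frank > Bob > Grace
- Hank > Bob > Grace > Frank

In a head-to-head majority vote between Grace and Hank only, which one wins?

Hank

Ballots ranking Grace above Hank: 2.
Ballots ranking Hank above Grace: 3.
Hank wins the head-to-head, 3–2.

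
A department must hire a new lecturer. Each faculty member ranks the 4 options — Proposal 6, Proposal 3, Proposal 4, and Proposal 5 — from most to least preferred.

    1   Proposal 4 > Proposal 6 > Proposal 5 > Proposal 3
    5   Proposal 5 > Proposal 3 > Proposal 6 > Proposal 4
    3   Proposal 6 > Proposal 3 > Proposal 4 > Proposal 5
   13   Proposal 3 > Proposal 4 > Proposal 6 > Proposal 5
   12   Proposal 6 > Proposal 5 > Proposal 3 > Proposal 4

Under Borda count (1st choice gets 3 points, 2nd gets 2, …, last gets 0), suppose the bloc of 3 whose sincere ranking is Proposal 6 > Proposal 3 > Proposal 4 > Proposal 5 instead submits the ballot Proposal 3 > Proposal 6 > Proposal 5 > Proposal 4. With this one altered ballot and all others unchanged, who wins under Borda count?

Borda totals with the altered ballot: Proposal 6 62, Proposal 3 70, Proposal 4 29, Proposal 5 43.
The winner is unchanged: still Proposal 3.

Proposal 3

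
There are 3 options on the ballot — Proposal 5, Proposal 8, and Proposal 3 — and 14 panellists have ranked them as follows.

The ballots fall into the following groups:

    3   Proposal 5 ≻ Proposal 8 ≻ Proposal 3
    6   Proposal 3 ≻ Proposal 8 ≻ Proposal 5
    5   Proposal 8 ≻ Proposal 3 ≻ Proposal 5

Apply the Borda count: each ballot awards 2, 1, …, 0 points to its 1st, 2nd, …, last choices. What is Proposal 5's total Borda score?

Borda scores:
  Proposal 5: 3·2 + 6·0 + 5·0 = 6
  Proposal 8: 3·1 + 6·1 + 5·2 = 19
  Proposal 3: 3·0 + 6·2 + 5·1 = 17

6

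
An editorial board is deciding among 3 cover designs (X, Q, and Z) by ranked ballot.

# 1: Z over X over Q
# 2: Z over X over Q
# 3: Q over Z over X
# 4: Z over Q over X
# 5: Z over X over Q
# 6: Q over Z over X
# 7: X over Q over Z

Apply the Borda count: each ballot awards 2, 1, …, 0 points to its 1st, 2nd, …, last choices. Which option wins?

Borda scores:
  X: 1 + 1 + 0 + 0 + 1 + 0 + 2 = 5
  Q: 0 + 0 + 2 + 1 + 0 + 2 + 1 = 6
  Z: 2 + 2 + 1 + 2 + 2 + 1 + 0 = 10
Z has the highest total.

Z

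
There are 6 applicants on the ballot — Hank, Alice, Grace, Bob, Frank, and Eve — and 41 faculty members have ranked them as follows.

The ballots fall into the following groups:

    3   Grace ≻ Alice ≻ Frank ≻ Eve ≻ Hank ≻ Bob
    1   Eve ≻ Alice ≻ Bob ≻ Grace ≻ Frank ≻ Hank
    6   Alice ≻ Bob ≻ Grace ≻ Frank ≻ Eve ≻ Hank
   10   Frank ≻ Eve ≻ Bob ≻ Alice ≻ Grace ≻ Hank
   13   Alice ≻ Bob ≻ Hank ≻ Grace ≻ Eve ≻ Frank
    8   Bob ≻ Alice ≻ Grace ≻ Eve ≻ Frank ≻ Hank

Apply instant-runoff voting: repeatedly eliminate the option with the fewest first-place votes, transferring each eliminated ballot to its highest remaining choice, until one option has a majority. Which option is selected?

Alice

Round 1: Alice 19, Frank 10, Bob 8, Grace 3, Eve 1, Hank 0. Hank has the fewest and is eliminated.
Round 2: Alice 19, Frank 10, Bob 8, Grace 3, Eve 1. Eve has the fewest and is eliminated.
Round 3: Alice 20, Frank 10, Bob 8, Grace 3. Grace has the fewest and is eliminated.
Round 4: Alice 23, Frank 10, Bob 8. Alice has a majority.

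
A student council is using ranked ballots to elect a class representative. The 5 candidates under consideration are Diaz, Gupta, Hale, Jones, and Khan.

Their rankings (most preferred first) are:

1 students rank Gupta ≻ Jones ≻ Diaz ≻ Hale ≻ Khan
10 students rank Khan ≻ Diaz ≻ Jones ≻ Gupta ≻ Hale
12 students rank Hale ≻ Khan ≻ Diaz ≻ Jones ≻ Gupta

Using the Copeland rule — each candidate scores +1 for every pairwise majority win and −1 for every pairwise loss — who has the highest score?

Hale

Pairwise results:
  Diaz vs Gupta: Diaz wins 22–1.
  Diaz vs Hale: Hale wins 12–11.
  Diaz vs Jones: Diaz wins 22–1.
  Diaz vs Khan: Khan wins 22–1.
  Gupta vs Hale: Hale wins 12–11.
  Gupta vs Jones: Jones wins 22–1.
  Gupta vs Khan: Khan wins 22–1.
  Hale vs Jones: Hale wins 12–11.
  Hale vs Khan: Hale wins 13–10.
  Jones vs Khan: Khan wins 22–1.
Copeland scores (wins − losses):
  Diaz: 2 − 2 = 0
  Gupta: 0 − 4 = -4
  Hale: 4 − 0 = 4
  Jones: 1 − 3 = -2
  Khan: 3 − 1 = 2
Hale has the best Copeland score.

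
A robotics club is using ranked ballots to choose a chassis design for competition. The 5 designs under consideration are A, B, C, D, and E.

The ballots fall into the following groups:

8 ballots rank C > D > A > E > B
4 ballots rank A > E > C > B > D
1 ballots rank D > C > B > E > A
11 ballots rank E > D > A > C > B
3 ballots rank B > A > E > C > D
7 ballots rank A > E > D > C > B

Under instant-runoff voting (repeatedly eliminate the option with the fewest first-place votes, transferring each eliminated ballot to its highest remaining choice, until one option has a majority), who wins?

A

Round 1: A 11, E 11, C 8, B 3, D 1. D has the fewest and is eliminated.
Round 2: A 11, E 11, C 9, B 3. B has the fewest and is eliminated.
Round 3: A 14, E 11, C 9. C has the fewest and is eliminated.
Round 4: A 22, E 12. A has a majority.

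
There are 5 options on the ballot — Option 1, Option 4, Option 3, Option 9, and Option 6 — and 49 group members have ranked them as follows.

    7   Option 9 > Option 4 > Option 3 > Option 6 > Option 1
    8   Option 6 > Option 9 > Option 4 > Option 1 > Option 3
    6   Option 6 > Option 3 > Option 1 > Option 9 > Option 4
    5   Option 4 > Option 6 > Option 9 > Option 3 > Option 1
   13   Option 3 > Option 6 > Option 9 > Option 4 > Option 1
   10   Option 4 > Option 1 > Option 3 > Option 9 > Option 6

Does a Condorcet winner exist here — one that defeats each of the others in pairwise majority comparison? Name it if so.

Head-to-head results (49 voters total):
Option 1 vs Option 4: Option 4 wins 43–6.
Option 1 vs Option 3: Option 3 wins 31–18.
Option 1 vs Option 9: Option 9 wins 33–16.
Option 1 vs Option 6: Option 6 wins 39–10.
Option 4 vs Option 3: Option 4 wins 30–19.
Option 4 vs Option 9: Option 9 wins 34–15.
Option 4 vs Option 6: Option 6 wins 27–22.
Option 3 vs Option 9: Option 3 wins 29–20.
Option 3 vs Option 6: Option 3 wins 30–19.
Option 9 vs Option 6: Option 6 wins 32–17.
No candidate beats all others: Option 4 beats Option 3 beats Option 9 beats Option 4, a majority cycle.

None — there is no Condorcet winner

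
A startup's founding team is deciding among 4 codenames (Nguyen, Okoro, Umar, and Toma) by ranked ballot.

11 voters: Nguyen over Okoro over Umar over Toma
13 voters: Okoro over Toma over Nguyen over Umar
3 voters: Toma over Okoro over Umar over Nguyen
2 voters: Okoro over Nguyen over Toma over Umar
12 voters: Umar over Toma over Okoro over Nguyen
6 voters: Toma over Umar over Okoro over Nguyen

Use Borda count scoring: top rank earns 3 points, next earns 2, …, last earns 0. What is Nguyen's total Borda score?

Borda scores:
  Nguyen: 11·3 + 13·1 + 3·0 + 2·2 + 12·0 + 6·0 = 50
  Okoro: 11·2 + 13·3 + 3·2 + 2·3 + 12·1 + 6·1 = 91
  Umar: 11·1 + 13·0 + 3·1 + 2·0 + 12·3 + 6·2 = 62
  Toma: 11·0 + 13·2 + 3·3 + 2·1 + 12·2 + 6·3 = 79

50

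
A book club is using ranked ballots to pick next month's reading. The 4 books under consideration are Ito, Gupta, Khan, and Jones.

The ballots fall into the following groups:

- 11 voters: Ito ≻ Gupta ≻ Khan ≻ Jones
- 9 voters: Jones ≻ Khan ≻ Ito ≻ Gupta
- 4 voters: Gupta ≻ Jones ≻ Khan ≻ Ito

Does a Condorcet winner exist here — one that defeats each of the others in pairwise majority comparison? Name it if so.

Head-to-head results (24 voters total):
Ito vs Gupta: Ito wins 20–4.
Ito vs Khan: Khan wins 13–11.
Ito vs Jones: Jones wins 13–11.
Gupta vs Khan: Gupta wins 15–9.
Gupta vs Jones: Gupta wins 15–9.
Khan vs Jones: Jones wins 13–11.
No candidate beats all others: Ito beats Gupta beats Khan beats Ito, a majority cycle.

No Condorcet winner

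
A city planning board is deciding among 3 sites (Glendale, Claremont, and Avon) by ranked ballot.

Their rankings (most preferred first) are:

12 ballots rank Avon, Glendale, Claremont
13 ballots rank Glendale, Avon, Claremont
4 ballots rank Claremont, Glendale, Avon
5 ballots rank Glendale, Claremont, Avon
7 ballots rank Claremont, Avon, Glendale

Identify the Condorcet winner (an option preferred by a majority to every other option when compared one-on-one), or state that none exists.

Glendale

Head-to-head results (41 voters total):
Glendale vs Claremont: Glendale wins 30–11.
Glendale vs Avon: Glendale wins 22–19.
Claremont vs Avon: Avon wins 25–16.
Glendale beats each rival — Claremont (30–11), Avon (22–19) — so Glendale is the Condorcet winner.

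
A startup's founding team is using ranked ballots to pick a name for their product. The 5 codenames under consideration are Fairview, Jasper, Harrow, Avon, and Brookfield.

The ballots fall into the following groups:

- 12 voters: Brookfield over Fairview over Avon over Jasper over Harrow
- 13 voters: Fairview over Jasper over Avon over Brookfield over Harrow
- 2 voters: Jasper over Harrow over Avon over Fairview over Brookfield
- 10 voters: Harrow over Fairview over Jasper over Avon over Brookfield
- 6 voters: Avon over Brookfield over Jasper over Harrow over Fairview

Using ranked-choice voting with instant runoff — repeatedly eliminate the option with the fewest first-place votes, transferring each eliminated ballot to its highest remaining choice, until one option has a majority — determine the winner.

Round 1: Fairview 13, Brookfield 12, Harrow 10, Avon 6, Jasper 2. Jasper has the fewest and is eliminated.
Round 2: Fairview 13, Harrow 12, Brookfield 12, Avon 6. Avon has the fewest and is eliminated.
Round 3: Brookfield 18, Fairview 13, Harrow 12. Harrow has the fewest and is eliminated.
Round 4: Fairview 25, Brookfield 18. Fairview has a majority.

Fairview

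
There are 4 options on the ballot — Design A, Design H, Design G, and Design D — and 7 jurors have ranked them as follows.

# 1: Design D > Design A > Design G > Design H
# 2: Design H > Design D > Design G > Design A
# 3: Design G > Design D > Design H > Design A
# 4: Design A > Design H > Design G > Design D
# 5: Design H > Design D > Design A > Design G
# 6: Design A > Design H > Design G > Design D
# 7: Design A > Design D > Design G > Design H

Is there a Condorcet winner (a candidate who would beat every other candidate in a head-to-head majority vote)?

Head-to-head results (7 voters total):
Design A vs Design H: Design A wins 4–3.
Design A vs Design G: Design A wins 5–2.
Design A vs Design D: Design D wins 4–3.
Design H vs Design G: Design H wins 4–3.
Design H vs Design D: Design H wins 4–3.
Design G vs Design D: Design D wins 4–3.
No candidate beats all others: Design A beats Design H beats Design D beats Design A, a majority cycle.

No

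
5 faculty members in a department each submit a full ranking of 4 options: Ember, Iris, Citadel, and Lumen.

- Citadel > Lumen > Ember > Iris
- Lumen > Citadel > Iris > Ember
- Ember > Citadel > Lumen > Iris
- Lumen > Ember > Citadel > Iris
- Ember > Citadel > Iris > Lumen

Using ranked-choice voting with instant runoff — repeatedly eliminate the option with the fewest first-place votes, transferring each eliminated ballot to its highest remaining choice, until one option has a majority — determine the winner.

Round 1: Ember 2, Lumen 2, Citadel 1, Iris 0. Iris has the fewest and is eliminated.
Round 2: Ember 2, Lumen 2, Citadel 1. Citadel has the fewest and is eliminated.
Round 3: Lumen 3, Ember 2. Lumen has a majority.

Lumen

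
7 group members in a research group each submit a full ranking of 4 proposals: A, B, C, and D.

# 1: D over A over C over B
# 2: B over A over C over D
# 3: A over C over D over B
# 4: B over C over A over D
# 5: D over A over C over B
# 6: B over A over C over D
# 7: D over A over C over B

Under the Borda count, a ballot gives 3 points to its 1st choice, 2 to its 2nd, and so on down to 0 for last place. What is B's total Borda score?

9

Borda scores:
  A: 2 + 2 + 3 + 1 + 2 + 2 + 2 = 14
  B: 0 + 3 + 0 + 3 + 0 + 3 + 0 = 9
  C: 1 + 1 + 2 + 2 + 1 + 1 + 1 = 9
  D: 3 + 0 + 1 + 0 + 3 + 0 + 3 = 10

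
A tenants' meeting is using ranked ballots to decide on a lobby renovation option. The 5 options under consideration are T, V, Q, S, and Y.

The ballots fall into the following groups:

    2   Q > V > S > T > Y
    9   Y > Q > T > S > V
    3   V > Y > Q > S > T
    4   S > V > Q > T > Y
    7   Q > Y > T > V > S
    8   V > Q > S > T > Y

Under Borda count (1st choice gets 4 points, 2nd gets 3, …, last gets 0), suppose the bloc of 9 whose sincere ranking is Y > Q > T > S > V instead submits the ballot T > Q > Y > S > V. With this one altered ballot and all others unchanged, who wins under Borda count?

Q

Borda totals with the altered ballot: T 64, V 69, Q 101, S 48, Y 48.
The winner is unchanged: still Q.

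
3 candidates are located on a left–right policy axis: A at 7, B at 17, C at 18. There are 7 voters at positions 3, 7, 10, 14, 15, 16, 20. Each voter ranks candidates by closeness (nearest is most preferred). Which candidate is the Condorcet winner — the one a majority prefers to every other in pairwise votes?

With single-peaked preferences on a line, the Condorcet winner is the candidate closest to the median voter.
The median voter (position 14) is closest to B at 17.
Check: B vs A — voters closer to B: 4 of 7.

B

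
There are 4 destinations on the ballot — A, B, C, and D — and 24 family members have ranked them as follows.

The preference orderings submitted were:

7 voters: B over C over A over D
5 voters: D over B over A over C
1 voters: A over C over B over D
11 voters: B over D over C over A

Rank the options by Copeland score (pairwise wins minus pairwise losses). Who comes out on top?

B

Pairwise results:
  A vs B: B wins 23–1.
  A vs C: C wins 18–6.
  A vs D: D wins 16–8.
  B vs C: B wins 23–1.
  B vs D: B wins 19–5.
  C vs D: D wins 16–8.
Copeland scores (wins − losses):
  A: 0 − 3 = -3
  B: 3 − 0 = 3
  C: 1 − 2 = -1
  D: 2 − 1 = 1
B has the best Copeland score.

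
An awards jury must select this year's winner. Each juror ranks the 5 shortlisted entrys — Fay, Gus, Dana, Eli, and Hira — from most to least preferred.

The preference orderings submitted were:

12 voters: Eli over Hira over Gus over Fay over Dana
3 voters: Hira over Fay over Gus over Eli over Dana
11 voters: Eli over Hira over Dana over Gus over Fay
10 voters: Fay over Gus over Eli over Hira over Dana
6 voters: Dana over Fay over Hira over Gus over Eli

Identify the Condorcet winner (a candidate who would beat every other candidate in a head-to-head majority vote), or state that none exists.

Eli

Head-to-head results (42 voters total):
Fay vs Gus: Gus wins 23–19.
Fay vs Dana: Fay wins 25–17.
Fay vs Eli: Eli wins 23–19.
Fay vs Hira: Hira wins 26–16.
Gus vs Dana: Gus wins 25–17.
Gus vs Eli: Eli wins 23–19.
Gus vs Hira: Hira wins 32–10.
Dana vs Eli: Eli wins 36–6.
Dana vs Hira: Hira wins 36–6.
Eli vs Hira: Eli wins 33–9.
Eli beats each rival — Fay (23–19), Gus (23–19), Dana (36–6), Hira (33–9) — so Eli is the Condorcet winner.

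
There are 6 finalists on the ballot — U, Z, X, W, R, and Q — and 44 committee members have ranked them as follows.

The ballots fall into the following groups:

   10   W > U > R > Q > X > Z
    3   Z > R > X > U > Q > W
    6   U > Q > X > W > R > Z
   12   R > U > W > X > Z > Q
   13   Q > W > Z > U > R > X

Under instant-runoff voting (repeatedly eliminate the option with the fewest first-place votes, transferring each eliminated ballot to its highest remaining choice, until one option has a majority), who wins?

R

Round 1: Q 13, R 12, W 10, U 6, Z 3, X 0. X has the fewest and is eliminated.
Round 2: Q 13, R 12, W 10, U 6, Z 3. Z has the fewest and is eliminated.
Round 3: R 15, Q 13, W 10, U 6. U has the fewest and is eliminated.
Round 4: Q 19, R 15, W 10. W has the fewest and is eliminated.
Round 5: R 25, Q 19. R has a majority.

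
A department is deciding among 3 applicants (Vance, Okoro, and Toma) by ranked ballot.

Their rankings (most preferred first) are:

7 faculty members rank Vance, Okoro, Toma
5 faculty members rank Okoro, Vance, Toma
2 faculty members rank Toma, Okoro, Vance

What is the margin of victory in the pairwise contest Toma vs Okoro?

Ballots ranking Toma above Okoro: 2.
Ballots ranking Okoro above Toma: 7+5 = 12.
Okoro wins 12–2, a margin of 10.

10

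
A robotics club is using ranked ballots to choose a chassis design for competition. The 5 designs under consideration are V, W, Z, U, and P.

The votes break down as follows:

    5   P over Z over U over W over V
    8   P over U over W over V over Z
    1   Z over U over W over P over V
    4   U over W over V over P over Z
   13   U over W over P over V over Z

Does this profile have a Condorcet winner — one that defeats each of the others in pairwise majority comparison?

Yes

Head-to-head results (31 voters total):
V vs W: W wins 31–0.
V vs Z: V wins 25–6.
V vs U: U wins 31–0.
V vs P: P wins 27–4.
W vs Z: W wins 25–6.
W vs U: U wins 31–0.
W vs P: W wins 18–13.
Z vs U: U wins 25–6.
Z vs P: P wins 30–1.
U vs P: U wins 18–13.
U beats each rival — V (31–0), W (31–0), Z (25–6), P (18–13) — so U is the Condorcet winner.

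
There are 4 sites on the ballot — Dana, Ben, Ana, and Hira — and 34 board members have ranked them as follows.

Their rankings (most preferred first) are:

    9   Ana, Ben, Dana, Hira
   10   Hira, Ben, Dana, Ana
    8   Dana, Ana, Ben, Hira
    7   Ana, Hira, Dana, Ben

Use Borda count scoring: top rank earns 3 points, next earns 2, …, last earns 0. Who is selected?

Borda scores:
  Dana: 9·1 + 10·1 + 8·3 + 7·1 = 50
  Ben: 9·2 + 10·2 + 8·1 + 7·0 = 46
  Ana: 9·3 + 10·0 + 8·2 + 7·3 = 64
  Hira: 9·0 + 10·3 + 8·0 + 7·2 = 44
Ana has the highest total.

Ana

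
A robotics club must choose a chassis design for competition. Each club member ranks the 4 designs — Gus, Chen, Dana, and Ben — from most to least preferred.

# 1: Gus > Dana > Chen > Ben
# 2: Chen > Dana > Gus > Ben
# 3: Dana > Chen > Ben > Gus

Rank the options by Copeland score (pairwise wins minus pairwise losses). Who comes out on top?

Pairwise results:
  Gus vs Chen: Chen wins 2–1.
  Gus vs Dana: Dana wins 2–1.
  Gus vs Ben: Gus wins 2–1.
  Chen vs Dana: Dana wins 2–1.
  Chen vs Ben: Chen wins 3–0.
  Dana vs Ben: Dana wins 3–0.
Copeland scores (wins − losses):
  Gus: 1 − 2 = -1
  Chen: 2 − 1 = 1
  Dana: 3 − 0 = 3
  Ben: 0 − 3 = -3
Dana has the best Copeland score.

Dana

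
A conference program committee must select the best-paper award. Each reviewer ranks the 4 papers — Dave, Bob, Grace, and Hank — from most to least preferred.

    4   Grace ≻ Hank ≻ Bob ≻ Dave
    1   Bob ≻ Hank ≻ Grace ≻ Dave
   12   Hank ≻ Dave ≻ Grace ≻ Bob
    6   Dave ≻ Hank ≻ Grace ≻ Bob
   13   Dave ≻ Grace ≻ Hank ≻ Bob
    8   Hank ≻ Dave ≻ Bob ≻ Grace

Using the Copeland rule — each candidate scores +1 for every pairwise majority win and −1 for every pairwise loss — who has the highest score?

Hank

Pairwise results:
  Dave vs Bob: Dave wins 39–5.
  Dave vs Grace: Dave wins 39–5.
  Dave vs Hank: Hank wins 25–19.
  Bob vs Grace: Grace wins 35–9.
  Bob vs Hank: Hank wins 43–1.
  Grace vs Hank: Hank wins 27–17.
Copeland scores (wins − losses):
  Dave: 2 − 1 = 1
  Bob: 0 − 3 = -3
  Grace: 1 − 2 = -1
  Hank: 3 − 0 = 3
Hank has the best Copeland score.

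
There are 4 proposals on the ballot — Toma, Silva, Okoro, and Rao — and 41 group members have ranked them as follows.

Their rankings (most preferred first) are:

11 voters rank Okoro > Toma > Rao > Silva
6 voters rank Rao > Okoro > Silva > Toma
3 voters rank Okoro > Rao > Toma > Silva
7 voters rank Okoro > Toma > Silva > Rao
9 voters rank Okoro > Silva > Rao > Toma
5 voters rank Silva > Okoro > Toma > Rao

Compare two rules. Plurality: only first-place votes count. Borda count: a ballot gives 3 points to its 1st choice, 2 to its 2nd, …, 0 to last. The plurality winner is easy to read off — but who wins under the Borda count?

Okoro

Plurality first-place counts: Toma 0, Silva 5, Okoro 30, Rao 6 → Okoro.
Borda totals: Toma 44, Silva 46, Okoro 112, Rao 44 → Okoro.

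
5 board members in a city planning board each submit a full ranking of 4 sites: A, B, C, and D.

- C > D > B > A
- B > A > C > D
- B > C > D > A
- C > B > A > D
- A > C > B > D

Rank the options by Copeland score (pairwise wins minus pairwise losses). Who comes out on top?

Pairwise results:
  A vs B: B wins 4–1.
  A vs C: C wins 3–2.
  A vs D: A wins 3–2.
  B vs C: C wins 3–2.
  B vs D: B wins 4–1.
  C vs D: C wins 5–0.
Copeland scores (wins − losses):
  A: 1 − 2 = -1
  B: 2 − 1 = 1
  C: 3 − 0 = 3
  D: 0 − 3 = -3
C has the best Copeland score.

C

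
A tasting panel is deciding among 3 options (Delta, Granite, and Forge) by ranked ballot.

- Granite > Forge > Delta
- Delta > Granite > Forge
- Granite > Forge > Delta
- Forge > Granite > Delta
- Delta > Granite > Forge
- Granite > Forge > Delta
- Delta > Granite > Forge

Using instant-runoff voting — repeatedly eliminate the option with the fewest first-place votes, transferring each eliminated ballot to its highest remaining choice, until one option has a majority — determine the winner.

Granite

Round 1: Delta 3, Granite 3, Forge 1. Forge has the fewest and is eliminated.
Round 2: Granite 4, Delta 3. Granite has a majority.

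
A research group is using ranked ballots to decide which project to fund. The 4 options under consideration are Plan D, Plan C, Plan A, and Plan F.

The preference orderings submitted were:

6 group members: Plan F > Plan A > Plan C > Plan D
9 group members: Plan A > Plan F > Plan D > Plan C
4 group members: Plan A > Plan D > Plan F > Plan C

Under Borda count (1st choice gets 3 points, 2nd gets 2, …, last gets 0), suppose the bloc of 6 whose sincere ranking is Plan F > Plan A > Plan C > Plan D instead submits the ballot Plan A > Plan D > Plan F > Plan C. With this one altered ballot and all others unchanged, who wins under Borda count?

Plan A

Borda totals with the altered ballot: Plan D 29, Plan C 0, Plan A 57, Plan F 28.
The winner is unchanged: still Plan A.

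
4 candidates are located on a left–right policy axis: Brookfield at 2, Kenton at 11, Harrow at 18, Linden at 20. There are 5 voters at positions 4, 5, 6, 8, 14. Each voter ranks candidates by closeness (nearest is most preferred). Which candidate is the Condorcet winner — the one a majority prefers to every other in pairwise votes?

With single-peaked preferences on a line, the Condorcet winner is the candidate closest to the median voter.
The median voter (position 6) is closest to Brookfield at 2.
Check: Brookfield vs Linden — voters closer to Brookfield: 4 of 5.

Brookfield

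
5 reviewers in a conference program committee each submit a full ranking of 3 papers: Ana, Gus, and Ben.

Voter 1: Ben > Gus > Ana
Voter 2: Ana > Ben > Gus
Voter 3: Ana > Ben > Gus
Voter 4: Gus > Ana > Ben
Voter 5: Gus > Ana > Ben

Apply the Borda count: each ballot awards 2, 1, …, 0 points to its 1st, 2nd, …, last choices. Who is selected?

Ana

Borda scores:
  Ana: 0 + 2 + 2 + 1 + 1 = 6
  Gus: 1 + 0 + 0 + 2 + 2 = 5
  Ben: 2 + 1 + 1 + 0 + 0 = 4
Ana has the highest total.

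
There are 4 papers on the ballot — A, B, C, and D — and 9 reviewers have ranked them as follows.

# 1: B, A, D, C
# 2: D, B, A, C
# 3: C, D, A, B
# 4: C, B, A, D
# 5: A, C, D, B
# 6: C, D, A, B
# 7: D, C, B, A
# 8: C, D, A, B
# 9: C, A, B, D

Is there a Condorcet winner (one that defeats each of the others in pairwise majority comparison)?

Head-to-head results (9 voters total):
A vs B: A wins 5–4.
A vs C: C wins 6–3.
A vs D: D wins 5–4.
B vs C: C wins 7–2.
B vs D: D wins 6–3.
C vs D: C wins 6–3.
C beats each rival — A (6–3), B (7–2), D (6–3) — so C is the Condorcet winner.

Yes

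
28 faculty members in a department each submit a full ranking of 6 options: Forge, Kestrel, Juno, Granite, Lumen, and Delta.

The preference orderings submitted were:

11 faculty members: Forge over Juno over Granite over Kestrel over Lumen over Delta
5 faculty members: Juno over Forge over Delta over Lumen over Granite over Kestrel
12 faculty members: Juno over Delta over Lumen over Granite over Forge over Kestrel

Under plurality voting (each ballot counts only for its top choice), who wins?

First-place vote totals:
  Forge: 11
  Kestrel: 0
  Juno: 17
  Granite: 0
  Lumen: 0
  Delta: 0
Juno has the most first-place votes.

Juno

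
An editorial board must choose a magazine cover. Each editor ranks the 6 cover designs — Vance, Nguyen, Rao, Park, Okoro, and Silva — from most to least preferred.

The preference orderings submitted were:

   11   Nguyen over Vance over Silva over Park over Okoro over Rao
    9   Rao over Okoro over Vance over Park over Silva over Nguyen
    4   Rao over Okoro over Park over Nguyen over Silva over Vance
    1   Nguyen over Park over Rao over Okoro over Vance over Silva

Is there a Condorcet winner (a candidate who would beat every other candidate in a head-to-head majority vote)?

Yes

Head-to-head results (25 voters total):
Vance vs Nguyen: Nguyen wins 16–9.
Vance vs Rao: Rao wins 14–11.
Vance vs Park: Vance wins 20–5.
Vance vs Okoro: Okoro wins 14–11.
Vance vs Silva: Vance wins 21–4.
Nguyen vs Rao: Rao wins 13–12.
Nguyen vs Park: Park wins 13–12.
Nguyen vs Okoro: Okoro wins 13–12.
Nguyen vs Silva: Nguyen wins 16–9.
Rao vs Park: Rao wins 13–12.
Rao vs Okoro: Rao wins 14–11.
Rao vs Silva: Rao wins 14–11.
Park vs Okoro: Okoro wins 13–12.
Park vs Silva: Park wins 14–11.
Okoro vs Silva: Okoro wins 14–11.
Rao beats each rival — Vance (14–11), Nguyen (13–12), Park (13–12), Okoro (14–11), Silva (14–11) — so Rao is the Condorcet winner.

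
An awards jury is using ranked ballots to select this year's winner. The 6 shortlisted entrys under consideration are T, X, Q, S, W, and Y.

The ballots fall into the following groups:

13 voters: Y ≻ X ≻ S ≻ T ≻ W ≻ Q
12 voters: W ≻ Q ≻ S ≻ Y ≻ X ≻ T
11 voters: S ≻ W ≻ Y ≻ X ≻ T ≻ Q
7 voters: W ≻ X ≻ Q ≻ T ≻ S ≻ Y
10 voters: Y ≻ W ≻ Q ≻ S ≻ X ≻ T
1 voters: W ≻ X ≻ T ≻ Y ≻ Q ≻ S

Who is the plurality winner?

Y

First-place vote totals:
  T: 0
  X: 0
  Q: 0
  S: 11
  W: 20
  Y: 23
Y has the most first-place votes.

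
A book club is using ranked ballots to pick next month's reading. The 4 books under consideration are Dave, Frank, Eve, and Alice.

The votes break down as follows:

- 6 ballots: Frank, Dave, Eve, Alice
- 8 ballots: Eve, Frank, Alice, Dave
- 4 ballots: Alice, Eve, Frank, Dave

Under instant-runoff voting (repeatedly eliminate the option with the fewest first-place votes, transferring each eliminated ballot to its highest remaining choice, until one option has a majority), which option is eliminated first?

Round 1: Eve 8, Frank 6, Alice 4, Dave 0. Dave has the fewest and is eliminated.
Round 2: Eve 8, Frank 6, Alice 4. Alice has the fewest and is eliminated.
Round 3: Eve 12, Frank 6. Eve has a majority.

Dave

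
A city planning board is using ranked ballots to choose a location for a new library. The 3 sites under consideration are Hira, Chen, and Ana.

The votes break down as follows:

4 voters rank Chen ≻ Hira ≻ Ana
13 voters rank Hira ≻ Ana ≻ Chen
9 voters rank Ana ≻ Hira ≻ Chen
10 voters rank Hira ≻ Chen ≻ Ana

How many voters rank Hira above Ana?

Ballots ranking Hira above Ana: 4+13+10 = 27.
Ballots ranking Ana above Hira: 9.
So 27 of 36 voters prefer Hira to Ana.

27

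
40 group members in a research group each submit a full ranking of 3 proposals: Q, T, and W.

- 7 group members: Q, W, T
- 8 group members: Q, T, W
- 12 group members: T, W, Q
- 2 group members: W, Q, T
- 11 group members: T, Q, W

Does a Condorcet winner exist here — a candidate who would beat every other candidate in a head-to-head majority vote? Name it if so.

Head-to-head results (40 voters total):
Q vs T: T wins 23–17.
Q vs W: Q wins 26–14.
T vs W: T wins 31–9.
T beats each rival — Q (23–17), W (31–9) — so T is the Condorcet winner.

T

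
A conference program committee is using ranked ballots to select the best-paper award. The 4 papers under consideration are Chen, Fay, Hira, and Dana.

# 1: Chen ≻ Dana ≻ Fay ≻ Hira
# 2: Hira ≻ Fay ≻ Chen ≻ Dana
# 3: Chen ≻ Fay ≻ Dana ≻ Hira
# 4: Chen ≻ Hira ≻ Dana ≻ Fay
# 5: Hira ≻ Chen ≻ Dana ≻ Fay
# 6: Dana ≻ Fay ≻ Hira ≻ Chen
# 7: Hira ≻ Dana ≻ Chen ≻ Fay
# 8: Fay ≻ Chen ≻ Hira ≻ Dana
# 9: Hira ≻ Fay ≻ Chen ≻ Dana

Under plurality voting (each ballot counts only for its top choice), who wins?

Hira

First-place vote totals:
  Chen: 3
  Fay: 1
  Hira: 4
  Dana: 1
Hira has the most first-place votes.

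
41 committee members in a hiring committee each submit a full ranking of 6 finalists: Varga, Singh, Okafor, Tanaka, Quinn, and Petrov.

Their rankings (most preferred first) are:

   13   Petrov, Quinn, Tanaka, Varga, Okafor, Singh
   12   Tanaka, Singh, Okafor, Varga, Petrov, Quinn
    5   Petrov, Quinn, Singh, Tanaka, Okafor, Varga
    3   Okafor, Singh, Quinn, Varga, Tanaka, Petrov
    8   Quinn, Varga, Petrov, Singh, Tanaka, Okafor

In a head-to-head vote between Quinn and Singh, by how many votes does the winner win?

11

Ballots ranking Quinn above Singh: 13+5+8 = 26.
Ballots ranking Singh above Quinn: 12+3 = 15.
Quinn wins 26–15, a margin of 11.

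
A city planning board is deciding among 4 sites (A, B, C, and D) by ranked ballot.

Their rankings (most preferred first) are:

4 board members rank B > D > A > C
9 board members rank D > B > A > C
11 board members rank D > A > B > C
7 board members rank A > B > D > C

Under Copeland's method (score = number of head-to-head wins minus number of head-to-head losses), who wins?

D

Pairwise results:
  A vs B: A wins 18–13.
  A vs C: A wins 31–0.
  A vs D: D wins 24–7.
  B vs C: B wins 31–0.
  B vs D: D wins 20–11.
  C vs D: D wins 31–0.
Copeland scores (wins − losses):
  A: 2 − 1 = 1
  B: 1 − 2 = -1
  C: 0 − 3 = -3
  D: 3 − 0 = 3
D has the best Copeland score.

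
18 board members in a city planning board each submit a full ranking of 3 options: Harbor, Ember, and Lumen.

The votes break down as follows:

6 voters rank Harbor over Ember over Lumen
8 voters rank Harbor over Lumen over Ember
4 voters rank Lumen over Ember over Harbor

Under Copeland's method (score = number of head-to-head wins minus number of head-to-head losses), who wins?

Pairwise results:
  Harbor vs Ember: Harbor wins 14–4.
  Harbor vs Lumen: Harbor wins 14–4.
  Ember vs Lumen: Lumen wins 12–6.
Copeland scores (wins − losses):
  Harbor: 2 − 0 = 2
  Ember: 0 − 2 = -2
  Lumen: 1 − 1 = 0
Harbor has the best Copeland score.

Harbor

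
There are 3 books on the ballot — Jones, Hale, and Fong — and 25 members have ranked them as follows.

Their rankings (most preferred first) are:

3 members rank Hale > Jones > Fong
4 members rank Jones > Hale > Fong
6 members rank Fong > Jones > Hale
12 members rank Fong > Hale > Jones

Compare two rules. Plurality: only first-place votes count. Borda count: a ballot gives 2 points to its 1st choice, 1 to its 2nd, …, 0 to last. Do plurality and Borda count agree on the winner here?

Plurality first-place counts: Jones 4, Hale 3, Fong 18 → Fong.
Borda totals: Jones 17, Hale 22, Fong 36 → Fong.
The two rules agree on Fong.

Yes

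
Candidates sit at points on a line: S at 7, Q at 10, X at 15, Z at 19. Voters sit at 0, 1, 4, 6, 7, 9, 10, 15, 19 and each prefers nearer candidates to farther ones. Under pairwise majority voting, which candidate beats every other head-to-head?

S

With single-peaked preferences on a line, the Condorcet winner is the candidate closest to the median voter.
The median voter (position 7) is closest to S at 7.
Check: S vs Q — voters closer to S: 5 of 9.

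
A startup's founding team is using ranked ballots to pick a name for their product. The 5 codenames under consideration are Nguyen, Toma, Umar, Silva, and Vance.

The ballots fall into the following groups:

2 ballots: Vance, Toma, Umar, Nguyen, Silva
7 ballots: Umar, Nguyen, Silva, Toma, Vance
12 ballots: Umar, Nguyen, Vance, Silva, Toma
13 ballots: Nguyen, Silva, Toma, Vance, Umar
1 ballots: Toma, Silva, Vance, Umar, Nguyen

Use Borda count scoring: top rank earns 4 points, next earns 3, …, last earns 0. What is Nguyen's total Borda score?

Borda scores:
  Nguyen: 2·1 + 7·3 + 12·3 + 13·4 + 0 = 111
  Toma: 2·3 + 7·1 + 12·0 + 13·2 + 4 = 43
  Umar: 2·2 + 7·4 + 12·4 + 13·0 + 1 = 81
  Silva: 2·0 + 7·2 + 12·1 + 13·3 + 3 = 68
  Vance: 2·4 + 7·0 + 12·2 + 13·1 + 2 = 47

111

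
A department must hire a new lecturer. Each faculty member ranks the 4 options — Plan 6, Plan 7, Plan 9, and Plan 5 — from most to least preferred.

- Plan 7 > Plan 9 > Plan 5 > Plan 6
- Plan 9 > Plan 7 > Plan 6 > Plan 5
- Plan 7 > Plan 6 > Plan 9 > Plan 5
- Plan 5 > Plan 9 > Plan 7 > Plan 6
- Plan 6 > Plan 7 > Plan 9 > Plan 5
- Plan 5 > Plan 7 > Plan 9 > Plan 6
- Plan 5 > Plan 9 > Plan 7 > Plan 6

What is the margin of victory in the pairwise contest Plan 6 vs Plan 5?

Ballots ranking Plan 6 above Plan 5: 3.
Ballots ranking Plan 5 above Plan 6: 4.
Plan 5 wins 4–3, a margin of 1.

1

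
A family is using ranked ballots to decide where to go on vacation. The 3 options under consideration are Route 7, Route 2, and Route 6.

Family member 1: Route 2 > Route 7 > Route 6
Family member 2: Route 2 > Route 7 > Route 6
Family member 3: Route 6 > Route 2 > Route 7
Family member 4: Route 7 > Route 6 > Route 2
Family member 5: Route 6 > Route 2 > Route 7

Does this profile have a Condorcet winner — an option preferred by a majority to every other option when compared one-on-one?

Head-to-head results (5 voters total):
Route 7 vs Route 2: Route 2 wins 4–1.
Route 7 vs Route 6: Route 7 wins 3–2.
Route 2 vs Route 6: Route 6 wins 3–2.
No candidate beats all others: Route 7 beats Route 6 beats Route 2 beats Route 7, a majority cycle.

No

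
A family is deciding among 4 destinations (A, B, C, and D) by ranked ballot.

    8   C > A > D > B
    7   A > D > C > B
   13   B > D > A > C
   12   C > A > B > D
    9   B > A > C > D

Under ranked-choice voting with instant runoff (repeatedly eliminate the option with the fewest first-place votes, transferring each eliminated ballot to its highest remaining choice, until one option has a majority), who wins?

Round 1: B 22, C 20, A 7, D 0. D has the fewest and is eliminated.
Round 2: B 22, C 20, A 7. A has the fewest and is eliminated.
Round 3: C 27, B 22. C has a majority.

C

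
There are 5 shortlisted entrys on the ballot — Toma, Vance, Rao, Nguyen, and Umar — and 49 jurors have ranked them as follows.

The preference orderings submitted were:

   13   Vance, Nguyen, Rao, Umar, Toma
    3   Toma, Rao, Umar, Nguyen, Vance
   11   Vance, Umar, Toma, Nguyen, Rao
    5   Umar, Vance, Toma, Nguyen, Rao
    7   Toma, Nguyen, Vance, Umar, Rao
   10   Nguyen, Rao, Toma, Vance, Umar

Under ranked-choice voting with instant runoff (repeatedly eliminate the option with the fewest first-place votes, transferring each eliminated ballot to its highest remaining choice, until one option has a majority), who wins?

Round 1: Vance 24, Toma 10, Nguyen 10, Umar 5, Rao 0. Rao has the fewest and is eliminated.
Round 2: Vance 24, Toma 10, Nguyen 10, Umar 5. Umar has the fewest and is eliminated.
Round 3: Vance 29, Toma 10, Nguyen 10. Vance has a majority.

Vance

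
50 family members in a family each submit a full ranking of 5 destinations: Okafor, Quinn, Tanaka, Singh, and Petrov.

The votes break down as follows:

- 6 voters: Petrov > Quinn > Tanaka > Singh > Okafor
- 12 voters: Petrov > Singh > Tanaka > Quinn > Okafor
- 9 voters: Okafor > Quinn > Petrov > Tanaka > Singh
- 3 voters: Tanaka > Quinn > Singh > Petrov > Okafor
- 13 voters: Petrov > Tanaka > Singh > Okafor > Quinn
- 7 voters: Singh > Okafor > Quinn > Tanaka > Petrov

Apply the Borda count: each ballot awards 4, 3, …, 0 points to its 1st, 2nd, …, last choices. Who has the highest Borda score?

Borda scores:
  Okafor: 6·0 + 12·0 + 9·4 + 3·0 + 13·1 + 7·3 = 70
  Quinn: 6·3 + 12·1 + 9·3 + 3·3 + 13·0 + 7·2 = 80
  Tanaka: 6·2 + 12·2 + 9·1 + 3·4 + 13·3 + 7·1 = 103
  Singh: 6·1 + 12·3 + 9·0 + 3·2 + 13·2 + 7·4 = 102
  Petrov: 6·4 + 12·4 + 9·2 + 3·1 + 13·4 + 7·0 = 145
Petrov has the highest total.

Petrov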